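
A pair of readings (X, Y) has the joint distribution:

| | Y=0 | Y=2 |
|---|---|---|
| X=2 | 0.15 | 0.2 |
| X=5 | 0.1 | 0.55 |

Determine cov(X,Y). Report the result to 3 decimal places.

E[X] = 3.95,  E[Y] = 1.5
E[XY] = 6.3
cov(X,Y) = E[XY] − E[X]E[Y] = 6.3 − (3.95)(1.5) = 0.375

0.375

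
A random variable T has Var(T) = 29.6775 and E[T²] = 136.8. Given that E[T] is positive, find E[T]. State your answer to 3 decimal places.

10.350

(E[T])² = E[T²] − Var(T) = 136.8 − 29.6775 = 107.1225
E[T] = √107.1225 = 10.35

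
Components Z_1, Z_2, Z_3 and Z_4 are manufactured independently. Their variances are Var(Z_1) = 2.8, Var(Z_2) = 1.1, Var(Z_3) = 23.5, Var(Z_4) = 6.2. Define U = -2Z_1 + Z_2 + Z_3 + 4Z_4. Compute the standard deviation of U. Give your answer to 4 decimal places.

11.6190

By independence, Var(U) = (-2)²Var(Z_1) + (1)²Var(Z_2) + (1)²Var(Z_3) + (4)²Var(Z_4)
= (-2)²·2.8 + (1)²·1.1 + (1)²·23.5 + (4)²·6.2 = 135
SD(U) = √135 ≈ 11.6190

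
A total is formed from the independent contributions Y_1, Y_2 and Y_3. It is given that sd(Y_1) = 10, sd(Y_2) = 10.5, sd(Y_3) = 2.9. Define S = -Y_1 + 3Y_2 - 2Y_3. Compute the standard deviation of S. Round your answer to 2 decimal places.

Var(Y_1) = 100, Var(Y_2) = 110.25, Var(Y_3) = 8.41
By independence, Var(S) = (-1)²Var(Y_1) + (3)²Var(Y_2) + (-2)²Var(Y_3)
= (-1)²·100 + (3)²·110.25 + (-2)²·8.41 = 1125.89
sd(S) = √1125.89 ≈ 33.55

33.55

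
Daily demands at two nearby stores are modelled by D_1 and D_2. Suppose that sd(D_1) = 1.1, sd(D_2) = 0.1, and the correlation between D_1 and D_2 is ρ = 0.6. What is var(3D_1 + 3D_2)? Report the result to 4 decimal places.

12.1680

var(D_1) = (1.1)² = 1.21;  var(D_2) = (0.1)² = 0.01
cov(D_1,D_2) = ρ·sd(D_1)·sd(D_2) = 0.6·1.1·0.1 = 0.066
var(3D_1 + 3D_2) = (3)²·var(D_1) + (3)²·var(D_2) + 2·(3)·(3)·cov(D_1,D_2)
= 9·1.21 + 9·0.01 + 18·0.066 = 12.168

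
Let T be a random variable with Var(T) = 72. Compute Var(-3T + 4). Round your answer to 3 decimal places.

Var(-3T + 4) = (-3)²·Var(T) = 9·72 = 648

648.000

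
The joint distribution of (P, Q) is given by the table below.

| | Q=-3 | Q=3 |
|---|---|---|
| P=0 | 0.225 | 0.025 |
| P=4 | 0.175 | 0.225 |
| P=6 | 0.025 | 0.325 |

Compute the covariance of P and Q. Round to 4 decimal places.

4.3350

E[P] = 3.7,  E[Q] = 0.45
E[PQ] = 6
Cov(P,Q) = E[PQ] − E[P]E[Q] = 6 − (3.7)(0.45) = 4.335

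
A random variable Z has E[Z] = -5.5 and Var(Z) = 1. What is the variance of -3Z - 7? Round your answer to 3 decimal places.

Var(-3Z - 7) = (-3)²·Var(Z) = 9·1 = 9

9.000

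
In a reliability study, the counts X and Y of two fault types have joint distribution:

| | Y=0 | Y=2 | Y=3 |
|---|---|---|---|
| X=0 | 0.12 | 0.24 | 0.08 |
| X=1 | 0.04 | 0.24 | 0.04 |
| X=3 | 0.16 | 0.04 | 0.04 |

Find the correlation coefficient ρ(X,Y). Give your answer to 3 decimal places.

E[X] = 1.04,  E[Y] = 1.52
E[XY] = 1.2
Cov(X,Y) = E[XY] − E[X]E[Y] = 1.2 − (1.04)(1.52) = -0.3808
V(X) = 1.3984,  V(Y) = 1.2096
ρ = -0.3808 / √(1.3984·1.2096) ≈ -0.293

-0.293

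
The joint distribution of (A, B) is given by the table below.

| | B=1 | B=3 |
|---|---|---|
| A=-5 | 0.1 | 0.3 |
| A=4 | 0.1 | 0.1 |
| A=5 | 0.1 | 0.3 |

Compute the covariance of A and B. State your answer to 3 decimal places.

E[A] = 0.8,  E[B] = 2.4
E[AB] = 1.6
Cov(A,B) = E[AB] − E[A]E[B] = 1.6 − (0.8)(2.4) = -0.32

-0.320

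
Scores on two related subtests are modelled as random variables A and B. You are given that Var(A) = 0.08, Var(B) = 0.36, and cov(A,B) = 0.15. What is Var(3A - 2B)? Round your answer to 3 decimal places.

Var(3A - 2B) = (3)²·Var(A) + (-2)²·Var(B) + 2·(3)·(-2)·cov(A,B)
= 9·0.08 + 4·0.36 + -12·0.15 = 0.36

0.360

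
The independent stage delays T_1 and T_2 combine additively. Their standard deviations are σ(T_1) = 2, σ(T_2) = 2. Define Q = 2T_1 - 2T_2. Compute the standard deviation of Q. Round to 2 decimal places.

5.66

Var(T_1) = 4, Var(T_2) = 4
By independence, Var(Q) = (2)²Var(T_1) + (-2)²Var(T_2)
= (2)²·4 + (-2)²·4 = 32
σ(Q) = √32 ≈ 5.66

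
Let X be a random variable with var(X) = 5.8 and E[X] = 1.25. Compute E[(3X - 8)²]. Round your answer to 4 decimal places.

E[3X - 8] = 3·1.25 − 8 = -4.25
var(3X - 8) = (3)²·5.8 = 52.2
E[(3X - 8)²] = var((3X - 8)) + (E[(3X - 8)])² = 52.2 + (-4.25)² = 70.2625

70.2625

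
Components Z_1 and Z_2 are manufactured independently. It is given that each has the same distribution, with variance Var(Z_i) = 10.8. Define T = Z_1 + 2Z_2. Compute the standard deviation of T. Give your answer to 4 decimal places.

By independence, Var(T) = (1)²Var(Z_1) + (2)²Var(Z_2)
= (1)²·10.8 + (2)²·10.8 = 54
sd(T) = √54 ≈ 7.3485

7.3485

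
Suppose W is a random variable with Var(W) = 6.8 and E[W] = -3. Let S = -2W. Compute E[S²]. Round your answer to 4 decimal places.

63.2000

E[-2W] = -2·-3 = 6
Var(-2W) = (-2)²·6.8 = 27.2
E[S²] = Var(S) + (E[S])² = 27.2 + (6)² = 63.2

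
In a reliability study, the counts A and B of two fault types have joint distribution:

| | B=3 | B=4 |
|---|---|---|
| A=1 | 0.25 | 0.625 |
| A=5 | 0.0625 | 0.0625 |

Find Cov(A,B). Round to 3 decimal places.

E[A] = 1.5,  E[B] = 3.6875
E[AB] = 5.4375
Cov(A,B) = E[AB] − E[A]E[B] = 5.4375 − (1.5)(3.6875) = -0.09375

-0.094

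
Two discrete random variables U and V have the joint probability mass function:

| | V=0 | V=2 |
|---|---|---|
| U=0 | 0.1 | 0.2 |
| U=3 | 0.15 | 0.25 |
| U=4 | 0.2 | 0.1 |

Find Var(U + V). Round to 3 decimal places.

2.950

E[U] = 2.4,  E[V] = 1.1,  E[UV] = 2.3
Var(U) = 8.4 − (2.4)² = 2.64;  Var(V) = 2.2 − (1.1)² = 0.99
Cov(U,V) = 2.3 − (2.4)(1.1) = -0.34
Var(U + V) = (1)²·2.64 + (1)²·0.99 + 2·(1)·(1)·-0.34 = 2.95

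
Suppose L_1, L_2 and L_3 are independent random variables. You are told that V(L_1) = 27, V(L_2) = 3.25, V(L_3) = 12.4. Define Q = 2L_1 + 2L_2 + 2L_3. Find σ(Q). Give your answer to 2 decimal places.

By independence, V(Q) = (2)²V(L_1) + (2)²V(L_2) + (2)²V(L_3)
= (2)²·27 + (2)²·3.25 + (2)²·12.4 = 170.6
σ(Q) = √170.6 ≈ 13.06

13.06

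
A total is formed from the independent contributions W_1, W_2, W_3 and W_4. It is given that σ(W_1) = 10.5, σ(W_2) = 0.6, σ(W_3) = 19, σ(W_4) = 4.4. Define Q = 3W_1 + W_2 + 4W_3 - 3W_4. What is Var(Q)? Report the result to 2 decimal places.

6942.85

Var(W_1) = 110.25, Var(W_2) = 0.36, Var(W_3) = 361, Var(W_4) = 19.36
By independence, Var(Q) = (3)²Var(W_1) + (1)²Var(W_2) + (4)²Var(W_3) + (-3)²Var(W_4)
= (3)²·110.25 + (1)²·0.36 + (4)²·361 + (-3)²·19.36 = 6942.85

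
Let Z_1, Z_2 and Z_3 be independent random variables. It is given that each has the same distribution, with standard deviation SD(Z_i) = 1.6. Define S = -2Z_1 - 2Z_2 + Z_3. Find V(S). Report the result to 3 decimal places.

23.040

V(Z_i) = (1.6)² = 2.56
By independence, V(S) = (-2)²V(Z_1) + (-2)²V(Z_2) + (1)²V(Z_3)
= (-2)²·2.56 + (-2)²·2.56 + (1)²·2.56 = 23.04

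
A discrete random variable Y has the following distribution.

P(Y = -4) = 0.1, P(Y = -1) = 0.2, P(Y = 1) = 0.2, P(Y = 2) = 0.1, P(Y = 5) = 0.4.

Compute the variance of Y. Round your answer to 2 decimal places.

E[Y] = (-4)(0.1) + (-1)(0.2) + (1)(0.2) + (2)(0.1) + (5)(0.4) = 1.8
E[Y²] = (-4)²(0.1) + (-1)²(0.2) + (1)²(0.2) + (2)²(0.1) + (5)²(0.4) = 12.4
Var(Y) = E[Y²] − (E[Y])² = 12.4 − (1.8)² = 9.16

9.16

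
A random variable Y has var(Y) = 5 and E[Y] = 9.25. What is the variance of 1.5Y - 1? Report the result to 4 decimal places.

11.2500

var(1.5Y - 1) = (1.5)²·var(Y) = 2.25·5 = 11.25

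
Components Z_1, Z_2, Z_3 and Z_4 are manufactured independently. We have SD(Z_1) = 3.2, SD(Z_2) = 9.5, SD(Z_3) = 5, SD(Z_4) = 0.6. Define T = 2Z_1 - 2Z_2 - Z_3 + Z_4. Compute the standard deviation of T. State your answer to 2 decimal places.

var(Z_1) = 10.24, var(Z_2) = 90.25, var(Z_3) = 25, var(Z_4) = 0.36
By independence, var(T) = (2)²var(Z_1) + (-2)²var(Z_2) + (-1)²var(Z_3) + (1)²var(Z_4)
= (2)²·10.24 + (-2)²·90.25 + (-1)²·25 + (1)²·0.36 = 427.32
SD(T) = √427.32 ≈ 20.67

20.67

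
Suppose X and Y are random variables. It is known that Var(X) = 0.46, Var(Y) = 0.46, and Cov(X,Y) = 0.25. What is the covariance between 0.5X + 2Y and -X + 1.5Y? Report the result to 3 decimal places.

0.838

Cov(0.5X + 2Y, -X + 1.5Y) = (0.5)(-1)Var(X) + (2)(1.5)Var(Y) + [(0.5)(1.5) + (2)(-1)]Cov(X,Y)
= -0.5·0.46 + 3·0.46 + -1.25·0.25 = 0.8375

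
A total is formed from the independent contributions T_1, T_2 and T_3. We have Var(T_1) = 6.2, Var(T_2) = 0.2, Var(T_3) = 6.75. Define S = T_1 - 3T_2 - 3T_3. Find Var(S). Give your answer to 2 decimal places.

By independence, Var(S) = (1)²Var(T_1) + (-3)²Var(T_2) + (-3)²Var(T_3)
= (1)²·6.2 + (-3)²·0.2 + (-3)²·6.75 = 68.75

68.75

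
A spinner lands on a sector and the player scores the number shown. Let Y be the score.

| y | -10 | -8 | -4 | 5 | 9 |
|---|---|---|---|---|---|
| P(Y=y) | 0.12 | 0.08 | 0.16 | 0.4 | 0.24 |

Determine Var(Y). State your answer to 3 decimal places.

E[Y] = (-10)(0.12) + (-8)(0.08) + (-4)(0.16) + (5)(0.4) + (9)(0.24) = 1.68
E[Y²] = (-10)²(0.12) + (-8)²(0.08) + (-4)²(0.16) + (5)²(0.4) + (9)²(0.24) = 49.12
Var(Y) = E[Y²] − (E[Y])² = 49.12 − (1.68)² = 46.2976

46.298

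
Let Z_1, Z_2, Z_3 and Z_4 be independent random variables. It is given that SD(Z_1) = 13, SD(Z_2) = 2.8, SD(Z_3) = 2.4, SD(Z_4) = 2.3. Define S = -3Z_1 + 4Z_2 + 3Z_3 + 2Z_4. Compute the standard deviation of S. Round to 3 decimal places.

var(Z_1) = 169, var(Z_2) = 7.84, var(Z_3) = 5.76, var(Z_4) = 5.29
By independence, var(S) = (-3)²var(Z_1) + (4)²var(Z_2) + (3)²var(Z_3) + (2)²var(Z_4)
= (-3)²·169 + (4)²·7.84 + (3)²·5.76 + (2)²·5.29 = 1719.44
SD(S) = √1719.44 ≈ 41.466

41.466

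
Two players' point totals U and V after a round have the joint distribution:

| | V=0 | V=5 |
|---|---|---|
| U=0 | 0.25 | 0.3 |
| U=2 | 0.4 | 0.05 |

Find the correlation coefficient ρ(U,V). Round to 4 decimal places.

E[U] = 0.9,  E[V] = 1.75
E[UV] = 0.5
Cov(U,V) = E[UV] − E[U]E[V] = 0.5 − (0.9)(1.75) = -1.075
Var(U) = 0.99,  Var(V) = 5.6875
ρ = -1.075 / √(0.99·5.6875) ≈ -0.4530

-0.4530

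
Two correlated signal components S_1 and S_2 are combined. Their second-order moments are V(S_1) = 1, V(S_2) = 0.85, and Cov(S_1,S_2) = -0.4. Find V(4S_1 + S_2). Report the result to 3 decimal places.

V(4S_1 + S_2) = (4)²·V(S_1) + (1)²·V(S_2) + 2·(4)·(1)·Cov(S_1,S_2)
= 16·1 + 1·0.85 + 8·-0.4 = 13.65

13.650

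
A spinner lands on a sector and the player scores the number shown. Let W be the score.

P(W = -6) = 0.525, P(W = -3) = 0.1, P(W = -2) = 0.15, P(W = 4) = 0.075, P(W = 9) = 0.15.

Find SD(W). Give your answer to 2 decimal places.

5.42

E[W] = (-6)(0.525) + (-3)(0.1) + (-2)(0.15) + (4)(0.075) + (9)(0.15) = -2.1
E[W²] = (-6)²(0.525) + (-3)²(0.1) + (-2)²(0.15) + (4)²(0.075) + (9)²(0.15) = 33.75
V(W) = E[W²] − (E[W])² = 33.75 − (-2.1)² = 29.34
SD(W) = √29.34 ≈ 5.42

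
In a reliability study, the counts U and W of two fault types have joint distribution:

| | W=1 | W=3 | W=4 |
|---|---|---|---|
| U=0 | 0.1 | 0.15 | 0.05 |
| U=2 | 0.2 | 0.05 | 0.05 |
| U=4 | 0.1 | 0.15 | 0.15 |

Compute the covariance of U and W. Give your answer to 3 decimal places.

E[U] = 2.2,  E[W] = 2.45
E[UW] = 5.7
Cov(U,W) = E[UW] − E[U]E[W] = 5.7 − (2.2)(2.45) = 0.31

0.310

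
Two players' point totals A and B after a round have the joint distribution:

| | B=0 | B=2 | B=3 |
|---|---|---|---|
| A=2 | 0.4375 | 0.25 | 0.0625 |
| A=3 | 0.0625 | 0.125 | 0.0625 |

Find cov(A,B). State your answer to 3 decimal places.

0.156

E[A] = 2.25,  E[B] = 1.125
E[AB] = 2.6875
cov(A,B) = E[AB] − E[A]E[B] = 2.6875 − (2.25)(1.125) = 0.15625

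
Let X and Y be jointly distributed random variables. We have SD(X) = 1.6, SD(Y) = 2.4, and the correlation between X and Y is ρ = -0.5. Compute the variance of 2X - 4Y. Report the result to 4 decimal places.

Var(X) = (1.6)² = 2.56;  Var(Y) = (2.4)² = 5.76
cov(X,Y) = ρ·SD(X)·SD(Y) = -0.5·1.6·2.4 = -1.92
Var(2X - 4Y) = (2)²·Var(X) + (-4)²·Var(Y) + 2·(2)·(-4)·cov(X,Y)
= 4·2.56 + 16·5.76 + -16·-1.92 = 133.12

133.1200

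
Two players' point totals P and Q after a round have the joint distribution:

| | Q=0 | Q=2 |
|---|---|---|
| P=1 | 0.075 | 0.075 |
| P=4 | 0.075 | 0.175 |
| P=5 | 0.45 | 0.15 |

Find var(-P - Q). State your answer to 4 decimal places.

E[P] = 4.15,  E[Q] = 0.8,  E[PQ] = 3.05
var(P) = 19.15 − (4.15)² = 1.9275;  var(Q) = 1.6 − (0.8)² = 0.96
Cov(P,Q) = 3.05 − (4.15)(0.8) = -0.27
var(-P - Q) = (-1)²·1.9275 + (-1)²·0.96 + 2·(-1)·(-1)·-0.27 = 2.3475

2.3475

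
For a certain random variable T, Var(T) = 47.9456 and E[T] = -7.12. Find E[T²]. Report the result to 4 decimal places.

E[T²] = Var(T) + (E[T])² = 47.9456 + (-7.12)² = 98.64

98.6400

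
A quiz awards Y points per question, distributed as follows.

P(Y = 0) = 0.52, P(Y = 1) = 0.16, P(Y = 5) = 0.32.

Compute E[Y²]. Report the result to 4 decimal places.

E[Y²] = (0)²(0.52) + (1)²(0.16) + (5)²(0.32) = 8.16

8.1600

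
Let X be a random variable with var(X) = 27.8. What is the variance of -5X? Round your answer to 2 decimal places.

var(-5X) = (-5)²·var(X) = 25·27.8 = 695

695.00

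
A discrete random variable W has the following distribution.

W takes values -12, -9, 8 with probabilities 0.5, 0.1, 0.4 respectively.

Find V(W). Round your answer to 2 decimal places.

92.01

E[W] = (-12)(0.5) + (-9)(0.1) + (8)(0.4) = -3.7
E[W²] = (-12)²(0.5) + (-9)²(0.1) + (8)²(0.4) = 105.7
V(W) = E[W²] − (E[W])² = 105.7 − (-3.7)² = 92.01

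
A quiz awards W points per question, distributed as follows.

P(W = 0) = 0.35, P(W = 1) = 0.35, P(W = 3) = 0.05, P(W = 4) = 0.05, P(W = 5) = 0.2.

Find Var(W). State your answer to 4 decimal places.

3.7100

E[W] = (0)(0.35) + (1)(0.35) + (3)(0.05) + (4)(0.05) + (5)(0.2) = 1.7
E[W²] = (0)²(0.35) + (1)²(0.35) + (3)²(0.05) + (4)²(0.05) + (5)²(0.2) = 6.6
Var(W) = E[W²] − (E[W])² = 6.6 − (1.7)² = 3.71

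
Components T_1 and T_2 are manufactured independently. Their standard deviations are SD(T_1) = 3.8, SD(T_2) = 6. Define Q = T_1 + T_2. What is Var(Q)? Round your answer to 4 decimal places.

Var(T_1) = 14.44, Var(T_2) = 36
By independence, Var(Q) = (1)²Var(T_1) + (1)²Var(T_2)
= (1)²·14.44 + (1)²·36 = 50.44

50.4400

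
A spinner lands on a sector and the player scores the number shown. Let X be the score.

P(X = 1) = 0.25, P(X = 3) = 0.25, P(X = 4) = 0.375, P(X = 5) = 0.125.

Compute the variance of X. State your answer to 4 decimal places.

1.8594

E[X] = (1)(0.25) + (3)(0.25) + (4)(0.375) + (5)(0.125) = 3.125
E[X²] = (1)²(0.25) + (3)²(0.25) + (4)²(0.375) + (5)²(0.125) = 11.625
V(X) = E[X²] − (E[X])² = 11.625 − (3.125)² = 1.859375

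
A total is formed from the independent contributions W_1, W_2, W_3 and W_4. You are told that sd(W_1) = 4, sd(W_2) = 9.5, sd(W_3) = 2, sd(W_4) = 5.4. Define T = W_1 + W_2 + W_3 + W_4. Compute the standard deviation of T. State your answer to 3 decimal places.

11.807

Var(W_1) = 16, Var(W_2) = 90.25, Var(W_3) = 4, Var(W_4) = 29.16
By independence, Var(T) = (1)²Var(W_1) + (1)²Var(W_2) + (1)²Var(W_3) + (1)²Var(W_4)
= (1)²·16 + (1)²·90.25 + (1)²·4 + (1)²·29.16 = 139.41
sd(T) = √139.41 ≈ 11.807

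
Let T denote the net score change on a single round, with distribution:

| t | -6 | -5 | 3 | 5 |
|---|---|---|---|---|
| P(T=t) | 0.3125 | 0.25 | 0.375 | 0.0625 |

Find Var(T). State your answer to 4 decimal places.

19.5898

E[T] = (-6)(0.3125) + (-5)(0.25) + (3)(0.375) + (5)(0.0625) = -1.6875
E[T²] = (-6)²(0.3125) + (-5)²(0.25) + (3)²(0.375) + (5)²(0.0625) = 22.4375
Var(T) = E[T²] − (E[T])² = 22.4375 − (-1.6875)² = 19.58984375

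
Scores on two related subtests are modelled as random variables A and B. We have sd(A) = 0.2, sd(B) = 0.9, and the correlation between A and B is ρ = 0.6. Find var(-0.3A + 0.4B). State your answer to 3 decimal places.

0.107

var(A) = (0.2)² = 0.04;  var(B) = (0.9)² = 0.81
cov(A,B) = ρ·sd(A)·sd(B) = 0.6·0.2·0.9 = 0.108
var(-0.3A + 0.4B) = (-0.3)²·var(A) + (0.4)²·var(B) + 2·(-0.3)·(0.4)·cov(A,B)
= 0.09·0.04 + 0.16·0.81 + -0.24·0.108 = 0.10728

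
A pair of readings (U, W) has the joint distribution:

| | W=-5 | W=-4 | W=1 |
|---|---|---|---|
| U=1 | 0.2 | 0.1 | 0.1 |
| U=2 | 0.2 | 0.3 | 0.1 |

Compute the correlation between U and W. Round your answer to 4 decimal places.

E[U] = 1.6,  E[W] = -3.4
E[UW] = -5.5
Cov(U,W) = E[UW] − E[U]E[W] = -5.5 − (1.6)(-3.4) = -0.06
var(U) = 0.24,  var(W) = 5.04
ρ = -0.06 / √(0.24·5.04) ≈ -0.0546

-0.0546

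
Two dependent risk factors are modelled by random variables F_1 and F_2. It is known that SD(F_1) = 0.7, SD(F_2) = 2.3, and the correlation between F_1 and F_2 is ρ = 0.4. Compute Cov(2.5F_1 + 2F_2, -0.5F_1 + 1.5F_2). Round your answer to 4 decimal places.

Var(F_1) = (0.7)² = 0.49;  Var(F_2) = (2.3)² = 5.29
Cov(F_1,F_2) = ρ·SD(F_1)·SD(F_2) = 0.4·0.7·2.3 = 0.644
Cov(2.5F_1 + 2F_2, -0.5F_1 + 1.5F_2) = (2.5)(-0.5)Var(F_1) + (2)(1.5)Var(F_2) + [(2.5)(1.5) + (2)(-0.5)]Cov(F_1,F_2)
= -1.25·0.49 + 3·5.29 + 2.75·0.644 = 17.0285

17.0285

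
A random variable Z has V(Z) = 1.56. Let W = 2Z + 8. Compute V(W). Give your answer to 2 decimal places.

V(2Z + 8) = (2)²·V(Z) = 4·1.56 = 6.24

6.24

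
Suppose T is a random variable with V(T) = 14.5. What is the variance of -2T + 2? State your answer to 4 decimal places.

V(-2T + 2) = (-2)²·V(T) = 4·14.5 = 58

58.0000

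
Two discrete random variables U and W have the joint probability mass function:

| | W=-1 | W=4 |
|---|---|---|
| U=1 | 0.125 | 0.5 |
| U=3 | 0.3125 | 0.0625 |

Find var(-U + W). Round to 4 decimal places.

10.0586

E[U] = 1.75,  E[W] = 1.8125,  E[UW] = 1.6875
var(U) = 4 − (1.75)² = 0.9375;  var(W) = 9.4375 − (1.8125)² = 6.15234375
Cov(U,W) = 1.6875 − (1.75)(1.8125) = -1.484375
var(-U + W) = (-1)²·0.9375 + (1)²·6.15234375 + 2·(-1)·(1)·-1.484375 = 10.05859375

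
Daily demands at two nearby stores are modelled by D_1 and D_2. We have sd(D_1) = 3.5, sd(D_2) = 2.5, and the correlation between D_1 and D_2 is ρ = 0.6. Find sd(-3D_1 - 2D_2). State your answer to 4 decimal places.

Var(D_1) = (3.5)² = 12.25;  Var(D_2) = (2.5)² = 6.25
Cov(D_1,D_2) = ρ·sd(D_1)·sd(D_2) = 0.6·3.5·2.5 = 5.25
Var(-3D_1 - 2D_2) = (-3)²·Var(D_1) + (-2)²·Var(D_2) + 2·(-3)·(-2)·Cov(D_1,D_2)
= 9·12.25 + 4·6.25 + 12·5.25 = 198.25
sd(-3D_1 - 2D_2) = √198.25 ≈ 14.0801

14.0801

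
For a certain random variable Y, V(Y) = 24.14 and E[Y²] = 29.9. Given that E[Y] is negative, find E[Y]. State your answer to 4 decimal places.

(E[Y])² = E[Y²] − V(Y) = 29.9 − 24.14 = 5.76
E[Y] = −√5.76 = -2.4

-2.4000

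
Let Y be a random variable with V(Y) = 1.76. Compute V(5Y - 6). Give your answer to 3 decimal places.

V(5Y - 6) = (5)²·V(Y) = 25·1.76 = 44

44.000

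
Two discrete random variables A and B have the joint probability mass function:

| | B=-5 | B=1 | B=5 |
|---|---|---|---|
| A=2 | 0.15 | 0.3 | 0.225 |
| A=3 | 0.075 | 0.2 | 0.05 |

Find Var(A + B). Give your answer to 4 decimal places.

E[A] = 2.325,  E[B] = 0.75,  E[AB] = 1.575
Var(A) = 5.625 − (2.325)² = 0.219375;  Var(B) = 13 − (0.75)² = 12.4375
cov(A,B) = 1.575 − (2.325)(0.75) = -0.16875
Var(A + B) = (1)²·0.219375 + (1)²·12.4375 + 2·(1)·(1)·-0.16875 = 12.319375

12.3194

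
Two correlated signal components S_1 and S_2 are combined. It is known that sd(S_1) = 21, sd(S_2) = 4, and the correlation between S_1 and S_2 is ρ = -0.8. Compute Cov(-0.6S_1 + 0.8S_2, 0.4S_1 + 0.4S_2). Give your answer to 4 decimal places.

-106.0960

V(S_1) = (21)² = 441;  V(S_2) = (4)² = 16
Cov(S_1,S_2) = ρ·sd(S_1)·sd(S_2) = -0.8·21·4 = -67.2
Cov(-0.6S_1 + 0.8S_2, 0.4S_1 + 0.4S_2) = (-0.6)(0.4)V(S_1) + (0.8)(0.4)V(S_2) + [(-0.6)(0.4) + (0.8)(0.4)]Cov(S_1,S_2)
= -0.24·441 + 0.32·16 + 0.08·-67.2 = -106.096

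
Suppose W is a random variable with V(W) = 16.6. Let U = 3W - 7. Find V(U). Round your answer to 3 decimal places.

V(3W - 7) = (3)²·V(W) = 9·16.6 = 149.4

149.400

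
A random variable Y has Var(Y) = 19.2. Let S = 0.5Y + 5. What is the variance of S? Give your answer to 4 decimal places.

Var(0.5Y + 5) = (0.5)²·Var(Y) = 0.25·19.2 = 4.8

4.8000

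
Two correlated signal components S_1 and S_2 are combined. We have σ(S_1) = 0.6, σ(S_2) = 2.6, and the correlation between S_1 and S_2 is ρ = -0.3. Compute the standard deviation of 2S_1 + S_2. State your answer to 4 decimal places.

Var(S_1) = (0.6)² = 0.36;  Var(S_2) = (2.6)² = 6.76
Cov(S_1,S_2) = ρ·σ(S_1)·σ(S_2) = -0.3·0.6·2.6 = -0.468
Var(2S_1 + S_2) = (2)²·Var(S_1) + (1)²·Var(S_2) + 2·(2)·(1)·Cov(S_1,S_2)
= 4·0.36 + 1·6.76 + 4·-0.468 = 6.328
σ(2S_1 + S_2) = √6.328 ≈ 2.5156

2.5156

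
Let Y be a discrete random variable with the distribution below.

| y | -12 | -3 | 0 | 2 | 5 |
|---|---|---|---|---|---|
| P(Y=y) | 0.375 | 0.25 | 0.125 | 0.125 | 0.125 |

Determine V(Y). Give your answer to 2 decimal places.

40.73

E[Y] = (-12)(0.375) + (-3)(0.25) + (0)(0.125) + (2)(0.125) + (5)(0.125) = -4.375
E[Y²] = (-12)²(0.375) + (-3)²(0.25) + (0)²(0.125) + (2)²(0.125) + (5)²(0.125) = 59.875
V(Y) = E[Y²] − (E[Y])² = 59.875 − (-4.375)² = 40.734375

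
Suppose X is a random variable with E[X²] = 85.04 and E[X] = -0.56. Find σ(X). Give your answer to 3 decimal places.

V(X) = 85.04 − (-0.56)² = 84.7264
σ(X) = √84.7264 ≈ 9.205

9.205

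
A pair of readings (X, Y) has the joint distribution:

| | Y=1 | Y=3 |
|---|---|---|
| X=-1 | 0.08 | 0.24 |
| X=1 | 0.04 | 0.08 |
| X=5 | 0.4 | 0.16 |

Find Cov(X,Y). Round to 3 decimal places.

-1.216

E[X] = 2.6,  E[Y] = 1.96
E[XY] = 3.88
Cov(X,Y) = E[XY] − E[X]E[Y] = 3.88 − (2.6)(1.96) = -1.216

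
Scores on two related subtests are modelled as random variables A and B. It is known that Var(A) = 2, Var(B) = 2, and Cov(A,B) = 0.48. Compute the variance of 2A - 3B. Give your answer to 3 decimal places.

20.240

Var(2A - 3B) = (2)²·Var(A) + (-3)²·Var(B) + 2·(2)·(-3)·Cov(A,B)
= 4·2 + 9·2 + -12·0.48 = 20.24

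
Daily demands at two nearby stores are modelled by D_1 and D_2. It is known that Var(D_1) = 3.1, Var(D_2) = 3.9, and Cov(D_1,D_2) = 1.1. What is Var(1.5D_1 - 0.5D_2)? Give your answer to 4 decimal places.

6.3000

Var(1.5D_1 - 0.5D_2) = (1.5)²·Var(D_1) + (-0.5)²·Var(D_2) + 2·(1.5)·(-0.5)·Cov(D_1,D_2)
= 2.25·3.1 + 0.25·3.9 + -1.5·1.1 = 6.3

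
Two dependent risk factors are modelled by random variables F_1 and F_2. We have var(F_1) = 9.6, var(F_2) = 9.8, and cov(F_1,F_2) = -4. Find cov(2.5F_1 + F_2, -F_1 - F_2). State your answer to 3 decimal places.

cov(2.5F_1 + F_2, -F_1 - F_2) = (2.5)(-1)var(F_1) + (1)(-1)var(F_2) + [(2.5)(-1) + (1)(-1)]cov(F_1,F_2)
= -2.5·9.6 + -1·9.8 + -3.5·-4 = -19.8

-19.800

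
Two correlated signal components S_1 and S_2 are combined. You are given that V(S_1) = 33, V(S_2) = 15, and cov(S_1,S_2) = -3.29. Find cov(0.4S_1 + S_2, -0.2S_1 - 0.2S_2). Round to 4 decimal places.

cov(0.4S_1 + S_2, -0.2S_1 - 0.2S_2) = (0.4)(-0.2)V(S_1) + (1)(-0.2)V(S_2) + [(0.4)(-0.2) + (1)(-0.2)]cov(S_1,S_2)
= -0.08·33 + -0.2·15 + -0.28·-3.29 = -4.7188

-4.7188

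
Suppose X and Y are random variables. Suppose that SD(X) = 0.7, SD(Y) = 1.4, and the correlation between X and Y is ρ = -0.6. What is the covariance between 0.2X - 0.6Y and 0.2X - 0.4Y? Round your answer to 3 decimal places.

V(X) = (0.7)² = 0.49;  V(Y) = (1.4)² = 1.96
Cov(X,Y) = ρ·SD(X)·SD(Y) = -0.6·0.7·1.4 = -0.588
Cov(0.2X - 0.6Y, 0.2X - 0.4Y) = (0.2)(0.2)V(X) + (-0.6)(-0.4)V(Y) + [(0.2)(-0.4) + (-0.6)(0.2)]Cov(X,Y)
= 0.04·0.49 + 0.24·1.96 + -0.2·-0.588 = 0.6076

0.608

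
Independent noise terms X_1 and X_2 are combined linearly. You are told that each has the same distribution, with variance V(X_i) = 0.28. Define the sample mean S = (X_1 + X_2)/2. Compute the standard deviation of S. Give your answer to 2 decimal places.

0.37

By independence, V(S) = (0.5)²V(X_1) + (0.5)²V(X_2)
= (0.5)²·0.28 + (0.5)²·0.28 = 0.14
SD(S) = √0.14 ≈ 0.37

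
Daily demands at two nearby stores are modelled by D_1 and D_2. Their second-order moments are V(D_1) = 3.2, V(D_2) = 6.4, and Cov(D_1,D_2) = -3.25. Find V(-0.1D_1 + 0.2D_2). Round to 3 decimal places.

V(-0.1D_1 + 0.2D_2) = (-0.1)²·V(D_1) + (0.2)²·V(D_2) + 2·(-0.1)·(0.2)·Cov(D_1,D_2)
= 0.01·3.2 + 0.04·6.4 + -0.04·-3.25 = 0.418

0.418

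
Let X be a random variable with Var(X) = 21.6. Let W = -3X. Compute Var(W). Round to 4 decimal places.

Var(-3X) = (-3)²·Var(X) = 9·21.6 = 194.4

194.4000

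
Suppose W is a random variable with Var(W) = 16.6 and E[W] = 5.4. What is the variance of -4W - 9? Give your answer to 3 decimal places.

265.600

Var(-4W - 9) = (-4)²·Var(W) = 16·16.6 = 265.6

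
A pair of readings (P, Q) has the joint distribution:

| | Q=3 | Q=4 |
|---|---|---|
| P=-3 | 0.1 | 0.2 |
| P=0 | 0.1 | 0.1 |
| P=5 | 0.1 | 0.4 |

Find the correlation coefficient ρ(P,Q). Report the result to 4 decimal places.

0.1719

E[P] = 1.6,  E[Q] = 3.7
E[PQ] = 6.2
Cov(P,Q) = E[PQ] − E[P]E[Q] = 6.2 − (1.6)(3.7) = 0.28
Var(P) = 12.64,  Var(Q) = 0.21
ρ = 0.28 / √(12.64·0.21) ≈ 0.1719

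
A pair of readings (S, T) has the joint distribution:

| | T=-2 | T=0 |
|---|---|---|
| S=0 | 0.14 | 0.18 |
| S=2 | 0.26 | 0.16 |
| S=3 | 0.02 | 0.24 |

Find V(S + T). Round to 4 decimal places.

E[S] = 1.62,  E[T] = -0.84,  E[ST] = -1.16
V(S) = 4.02 − (1.62)² = 1.3956;  V(T) = 1.68 − (-0.84)² = 0.9744
Cov(S,T) = -1.16 − (1.62)(-0.84) = 0.2008
V(S + T) = (1)²·1.3956 + (1)²·0.9744 + 2·(1)·(1)·0.2008 = 2.7716

2.7716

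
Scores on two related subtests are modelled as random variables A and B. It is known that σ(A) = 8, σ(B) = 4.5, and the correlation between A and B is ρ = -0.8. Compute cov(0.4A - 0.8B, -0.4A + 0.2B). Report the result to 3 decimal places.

var(A) = (8)² = 64;  var(B) = (4.5)² = 20.25
cov(A,B) = ρ·σ(A)·σ(B) = -0.8·8·4.5 = -28.8
cov(0.4A - 0.8B, -0.4A + 0.2B) = (0.4)(-0.4)var(A) + (-0.8)(0.2)var(B) + [(0.4)(0.2) + (-0.8)(-0.4)]cov(A,B)
= -0.16·64 + -0.16·20.25 + 0.4·-28.8 = -25

-25.000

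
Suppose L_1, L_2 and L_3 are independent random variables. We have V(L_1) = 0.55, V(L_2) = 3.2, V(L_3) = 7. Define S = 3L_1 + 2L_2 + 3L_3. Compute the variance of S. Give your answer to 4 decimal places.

80.7500

By independence, V(S) = (3)²V(L_1) + (2)²V(L_2) + (3)²V(L_3)
= (3)²·0.55 + (2)²·3.2 + (3)²·7 = 80.75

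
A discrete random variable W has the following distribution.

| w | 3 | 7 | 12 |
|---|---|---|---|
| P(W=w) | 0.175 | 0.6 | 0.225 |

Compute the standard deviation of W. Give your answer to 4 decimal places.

E[W] = (3)(0.175) + (7)(0.6) + (12)(0.225) = 7.425
E[W²] = (3)²(0.175) + (7)²(0.6) + (12)²(0.225) = 63.375
Var(W) = E[W²] − (E[W])² = 63.375 − (7.425)² = 8.244375
SD(W) = √8.244375 ≈ 2.8713

2.8713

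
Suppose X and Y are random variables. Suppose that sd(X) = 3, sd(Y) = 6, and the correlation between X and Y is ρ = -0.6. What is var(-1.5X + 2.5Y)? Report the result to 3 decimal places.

var(X) = (3)² = 9;  var(Y) = (6)² = 36
cov(X,Y) = ρ·sd(X)·sd(Y) = -0.6·3·6 = -10.8
var(-1.5X + 2.5Y) = (-1.5)²·var(X) + (2.5)²·var(Y) + 2·(-1.5)·(2.5)·cov(X,Y)
= 2.25·9 + 6.25·36 + -7.5·-10.8 = 326.25

326.250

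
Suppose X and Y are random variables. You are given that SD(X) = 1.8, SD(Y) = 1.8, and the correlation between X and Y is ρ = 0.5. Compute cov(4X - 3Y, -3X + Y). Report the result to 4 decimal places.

-27.5400

V(X) = (1.8)² = 3.24;  V(Y) = (1.8)² = 3.24
cov(X,Y) = ρ·SD(X)·SD(Y) = 0.5·1.8·1.8 = 1.62
cov(4X - 3Y, -3X + Y) = (4)(-3)V(X) + (-3)(1)V(Y) + [(4)(1) + (-3)(-3)]cov(X,Y)
= -12·3.24 + -3·3.24 + 13·1.62 = -27.54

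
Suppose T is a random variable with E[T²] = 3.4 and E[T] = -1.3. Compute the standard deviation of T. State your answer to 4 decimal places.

Var(T) = 3.4 − (-1.3)² = 1.71
SD(T) = √1.71 ≈ 1.3077

1.3077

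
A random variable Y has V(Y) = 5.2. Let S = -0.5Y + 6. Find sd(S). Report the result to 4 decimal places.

1.1402

V(-0.5Y + 6) = (-0.5)²·5.2 = 1.3
sd(S) = √1.3 ≈ 1.1402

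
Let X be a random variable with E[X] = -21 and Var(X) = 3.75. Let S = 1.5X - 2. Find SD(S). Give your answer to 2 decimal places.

Var(1.5X - 2) = (1.5)²·3.75 = 8.4375
SD(S) = √8.4375 ≈ 2.90

2.90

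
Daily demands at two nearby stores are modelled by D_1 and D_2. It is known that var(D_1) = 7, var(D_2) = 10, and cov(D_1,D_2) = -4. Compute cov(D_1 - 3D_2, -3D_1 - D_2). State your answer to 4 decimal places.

cov(D_1 - 3D_2, -3D_1 - D_2) = (1)(-3)var(D_1) + (-3)(-1)var(D_2) + [(1)(-1) + (-3)(-3)]cov(D_1,D_2)
= -3·7 + 3·10 + 8·-4 = -23

-23.0000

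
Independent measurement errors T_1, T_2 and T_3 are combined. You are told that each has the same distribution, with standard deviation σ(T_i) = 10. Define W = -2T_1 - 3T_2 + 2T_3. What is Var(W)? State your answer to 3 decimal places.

1700.000

Var(T_i) = (10)² = 100
By independence, Var(W) = (-2)²Var(T_1) + (-3)²Var(T_2) + (2)²Var(T_3)
= (-2)²·100 + (-3)²·100 + (2)²·100 = 1700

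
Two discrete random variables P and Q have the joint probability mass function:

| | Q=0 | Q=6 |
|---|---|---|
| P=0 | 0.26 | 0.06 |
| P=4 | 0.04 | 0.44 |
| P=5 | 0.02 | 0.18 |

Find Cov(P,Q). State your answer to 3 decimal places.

4.046

E[P] = 2.92,  E[Q] = 4.08
E[PQ] = 15.96
Cov(P,Q) = E[PQ] − E[P]E[Q] = 15.96 − (2.92)(4.08) = 4.0464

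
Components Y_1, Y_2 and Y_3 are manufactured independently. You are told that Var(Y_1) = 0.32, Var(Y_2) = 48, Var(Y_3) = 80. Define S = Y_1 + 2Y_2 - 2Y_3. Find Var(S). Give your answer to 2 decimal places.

512.32

By independence, Var(S) = (1)²Var(Y_1) + (2)²Var(Y_2) + (-2)²Var(Y_3)
= (1)²·0.32 + (2)²·48 + (-2)²·80 = 512.32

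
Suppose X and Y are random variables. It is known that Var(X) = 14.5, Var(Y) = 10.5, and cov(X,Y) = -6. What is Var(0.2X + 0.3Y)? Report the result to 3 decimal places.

0.805

Var(0.2X + 0.3Y) = (0.2)²·Var(X) + (0.3)²·Var(Y) + 2·(0.2)·(0.3)·cov(X,Y)
= 0.04·14.5 + 0.09·10.5 + 0.12·-6 = 0.805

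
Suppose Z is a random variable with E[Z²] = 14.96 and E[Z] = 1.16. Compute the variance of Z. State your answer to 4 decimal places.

13.6144

Var(Z) = 14.96 − (1.16)² = 13.6144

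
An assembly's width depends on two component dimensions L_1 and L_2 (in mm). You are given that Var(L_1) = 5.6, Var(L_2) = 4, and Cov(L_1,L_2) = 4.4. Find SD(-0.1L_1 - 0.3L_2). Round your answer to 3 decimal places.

0.825

Var(-0.1L_1 - 0.3L_2) = (-0.1)²·Var(L_1) + (-0.3)²·Var(L_2) + 2·(-0.1)·(-0.3)·Cov(L_1,L_2)
= 0.01·5.6 + 0.09·4 + 0.06·4.4 = 0.68
SD(-0.1L_1 - 0.3L_2) = √0.68 ≈ 0.825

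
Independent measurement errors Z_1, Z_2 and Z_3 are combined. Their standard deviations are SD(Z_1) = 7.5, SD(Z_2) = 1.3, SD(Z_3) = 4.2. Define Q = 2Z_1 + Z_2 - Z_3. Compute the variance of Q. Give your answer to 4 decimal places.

Var(Z_1) = 56.25, Var(Z_2) = 1.69, Var(Z_3) = 17.64
By independence, Var(Q) = (2)²Var(Z_1) + (1)²Var(Z_2) + (-1)²Var(Z_3)
= (2)²·56.25 + (1)²·1.69 + (-1)²·17.64 = 244.33

244.3300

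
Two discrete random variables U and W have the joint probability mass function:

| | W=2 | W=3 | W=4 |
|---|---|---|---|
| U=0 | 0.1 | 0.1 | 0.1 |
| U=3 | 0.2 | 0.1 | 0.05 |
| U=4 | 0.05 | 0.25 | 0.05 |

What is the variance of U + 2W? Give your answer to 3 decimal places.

E[U] = 2.45,  E[W] = 2.85,  E[UW] = 6.9
Var(U) = 8.75 − (2.45)² = 2.7475;  Var(W) = 8.65 − (2.85)² = 0.5275
Cov(U,W) = 6.9 − (2.45)(2.85) = -0.0825
Var(U + 2W) = (1)²·2.7475 + (2)²·0.5275 + 2·(1)·(2)·-0.0825 = 4.5275

4.528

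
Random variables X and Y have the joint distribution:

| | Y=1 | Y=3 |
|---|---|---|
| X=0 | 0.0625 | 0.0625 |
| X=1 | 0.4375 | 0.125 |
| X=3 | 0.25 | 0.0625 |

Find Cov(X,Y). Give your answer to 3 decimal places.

-0.125

E[X] = 1.5,  E[Y] = 1.5
E[XY] = 2.125
Cov(X,Y) = E[XY] − E[X]E[Y] = 2.125 − (1.5)(1.5) = -0.125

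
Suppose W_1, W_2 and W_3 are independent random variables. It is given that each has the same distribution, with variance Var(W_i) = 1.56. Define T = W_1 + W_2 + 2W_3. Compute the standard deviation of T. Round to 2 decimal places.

3.06

By independence, Var(T) = (1)²Var(W_1) + (1)²Var(W_2) + (2)²Var(W_3)
= (1)²·1.56 + (1)²·1.56 + (2)²·1.56 = 9.36
SD(T) = √9.36 ≈ 3.06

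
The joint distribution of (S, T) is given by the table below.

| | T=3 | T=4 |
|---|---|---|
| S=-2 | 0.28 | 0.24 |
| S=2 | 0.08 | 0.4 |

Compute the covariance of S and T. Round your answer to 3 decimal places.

E[S] = -0.08,  E[T] = 3.64
E[ST] = 0.08
Cov(S,T) = E[ST] − E[S]E[T] = 0.08 − (-0.08)(3.64) = 0.3712

0.371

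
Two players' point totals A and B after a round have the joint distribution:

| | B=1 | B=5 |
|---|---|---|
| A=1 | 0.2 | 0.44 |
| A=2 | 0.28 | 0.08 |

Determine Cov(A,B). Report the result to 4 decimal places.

-0.4288

E[A] = 1.36,  E[B] = 3.08
E[AB] = 3.76
Cov(A,B) = E[AB] − E[A]E[B] = 3.76 − (1.36)(3.08) = -0.4288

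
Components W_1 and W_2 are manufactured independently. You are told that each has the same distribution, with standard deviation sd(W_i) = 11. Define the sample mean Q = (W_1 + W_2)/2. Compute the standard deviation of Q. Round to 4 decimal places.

7.7782

var(W_i) = (11)² = 121
By independence, var(Q) = (0.5)²var(W_1) + (0.5)²var(W_2)
= (0.5)²·121 + (0.5)²·121 = 60.5
sd(Q) = √60.5 ≈ 7.7782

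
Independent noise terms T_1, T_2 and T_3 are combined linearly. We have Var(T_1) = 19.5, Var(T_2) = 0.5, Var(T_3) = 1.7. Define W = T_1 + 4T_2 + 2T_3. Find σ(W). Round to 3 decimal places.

5.857

By independence, Var(W) = (1)²Var(T_1) + (4)²Var(T_2) + (2)²Var(T_3)
= (1)²·19.5 + (4)²·0.5 + (2)²·1.7 = 34.3
σ(W) = √34.3 ≈ 5.857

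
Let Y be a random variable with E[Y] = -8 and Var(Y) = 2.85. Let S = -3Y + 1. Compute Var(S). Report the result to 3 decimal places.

Var(-3Y + 1) = (-3)²·Var(Y) = 9·2.85 = 25.65

25.650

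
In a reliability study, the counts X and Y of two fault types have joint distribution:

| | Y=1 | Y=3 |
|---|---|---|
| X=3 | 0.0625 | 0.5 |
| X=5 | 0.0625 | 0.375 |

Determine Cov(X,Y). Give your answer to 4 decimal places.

E[X] = 3.875,  E[Y] = 2.75
E[XY] = 10.625
Cov(X,Y) = E[XY] − E[X]E[Y] = 10.625 − (3.875)(2.75) = -0.03125

-0.0313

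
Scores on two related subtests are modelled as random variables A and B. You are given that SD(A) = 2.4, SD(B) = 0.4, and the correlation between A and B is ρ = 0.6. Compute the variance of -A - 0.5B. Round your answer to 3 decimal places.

V(A) = (2.4)² = 5.76;  V(B) = (0.4)² = 0.16
Cov(A,B) = ρ·SD(A)·SD(B) = 0.6·2.4·0.4 = 0.576
V(-A - 0.5B) = (-1)²·V(A) + (-0.5)²·V(B) + 2·(-1)·(-0.5)·Cov(A,B)
= 1·5.76 + 0.25·0.16 + 1·0.576 = 6.376

6.376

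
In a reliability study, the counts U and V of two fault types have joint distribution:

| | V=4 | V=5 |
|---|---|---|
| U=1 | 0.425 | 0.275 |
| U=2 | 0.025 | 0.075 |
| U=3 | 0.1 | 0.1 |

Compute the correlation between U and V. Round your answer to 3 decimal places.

0.125

E[U] = 1.5,  E[V] = 4.45
E[UV] = 6.725
cov(U,V) = E[UV] − E[U]E[V] = 6.725 − (1.5)(4.45) = 0.05
Var(U) = 0.65,  Var(V) = 0.2475
ρ = 0.05 / √(0.65·0.2475) ≈ 0.125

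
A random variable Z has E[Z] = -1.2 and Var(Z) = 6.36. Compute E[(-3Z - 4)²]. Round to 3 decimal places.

E[-3Z - 4] = -3·-1.2 − 4 = -0.4
Var(-3Z - 4) = (-3)²·6.36 = 57.24
E[(-3Z - 4)²] = Var((-3Z - 4)) + (E[(-3Z - 4)])² = 57.24 + (-0.4)² = 57.4

57.400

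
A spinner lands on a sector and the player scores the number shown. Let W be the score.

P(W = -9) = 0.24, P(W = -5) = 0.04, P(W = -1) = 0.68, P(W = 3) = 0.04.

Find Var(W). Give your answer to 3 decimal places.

12.954

E[W] = (-9)(0.24) + (-5)(0.04) + (-1)(0.68) + (3)(0.04) = -2.92
E[W²] = (-9)²(0.24) + (-5)²(0.04) + (-1)²(0.68) + (3)²(0.04) = 21.48
Var(W) = E[W²] − (E[W])² = 21.48 − (-2.92)² = 12.9536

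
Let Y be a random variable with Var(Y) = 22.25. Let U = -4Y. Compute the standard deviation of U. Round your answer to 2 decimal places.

18.87

Var(-4Y) = (-4)²·22.25 = 356
SD(U) = √356 ≈ 18.87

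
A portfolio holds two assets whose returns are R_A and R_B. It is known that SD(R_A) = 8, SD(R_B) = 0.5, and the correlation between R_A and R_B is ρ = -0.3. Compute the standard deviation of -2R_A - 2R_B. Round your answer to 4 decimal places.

15.7290

Var(R_A) = (8)² = 64;  Var(R_B) = (0.5)² = 0.25
Cov(R_A,R_B) = ρ·SD(R_A)·SD(R_B) = -0.3·8·0.5 = -1.2
Var(-2R_A - 2R_B) = (-2)²·Var(R_A) + (-2)²·Var(R_B) + 2·(-2)·(-2)·Cov(R_A,R_B)
= 4·64 + 4·0.25 + 8·-1.2 = 247.4
SD(-2R_A - 2R_B) = √247.4 ≈ 15.7290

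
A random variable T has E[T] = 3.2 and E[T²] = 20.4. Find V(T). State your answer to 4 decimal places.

10.1600

V(T) = 20.4 − (3.2)² = 10.16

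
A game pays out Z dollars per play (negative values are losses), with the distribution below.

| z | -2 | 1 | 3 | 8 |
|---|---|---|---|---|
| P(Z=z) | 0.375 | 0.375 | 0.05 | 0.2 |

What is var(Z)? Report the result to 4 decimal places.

E[Z] = (-2)(0.375) + (1)(0.375) + (3)(0.05) + (8)(0.2) = 1.375
E[Z²] = (-2)²(0.375) + (1)²(0.375) + (3)²(0.05) + (8)²(0.2) = 15.125
var(Z) = E[Z²] − (E[Z])² = 15.125 − (1.375)² = 13.234375

13.2344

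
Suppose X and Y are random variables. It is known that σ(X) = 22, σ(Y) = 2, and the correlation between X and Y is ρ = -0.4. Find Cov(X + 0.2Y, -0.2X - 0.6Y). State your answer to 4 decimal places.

V(X) = (22)² = 484;  V(Y) = (2)² = 4
Cov(X,Y) = ρ·σ(X)·σ(Y) = -0.4·22·2 = -17.6
Cov(X + 0.2Y, -0.2X - 0.6Y) = (1)(-0.2)V(X) + (0.2)(-0.6)V(Y) + [(1)(-0.6) + (0.2)(-0.2)]Cov(X,Y)
= -0.2·484 + -0.12·4 + -0.64·-17.6 = -86.016

-86.0160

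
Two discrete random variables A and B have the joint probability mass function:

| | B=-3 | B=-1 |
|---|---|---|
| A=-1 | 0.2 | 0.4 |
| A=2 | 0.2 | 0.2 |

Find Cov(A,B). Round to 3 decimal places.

-0.240

E[A] = 0.2,  E[B] = -1.8
E[AB] = -0.6
Cov(A,B) = E[AB] − E[A]E[B] = -0.6 − (0.2)(-1.8) = -0.24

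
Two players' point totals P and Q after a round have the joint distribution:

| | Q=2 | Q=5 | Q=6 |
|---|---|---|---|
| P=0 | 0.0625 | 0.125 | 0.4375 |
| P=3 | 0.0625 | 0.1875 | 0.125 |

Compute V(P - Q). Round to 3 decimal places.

E[P] = 1.125,  E[Q] = 5.1875,  E[PQ] = 5.4375
V(P) = 3.375 − (1.125)² = 2.109375;  V(Q) = 28.5625 − (5.1875)² = 1.65234375
cov(P,Q) = 5.4375 − (1.125)(5.1875) = -0.3984375
V(P - Q) = (1)²·2.109375 + (-1)²·1.65234375 + 2·(1)·(-1)·-0.3984375 = 4.55859375

4.559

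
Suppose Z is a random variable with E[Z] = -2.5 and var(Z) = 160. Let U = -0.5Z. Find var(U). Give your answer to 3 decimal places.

40.000

var(-0.5Z) = (-0.5)²·var(Z) = 0.25·160 = 40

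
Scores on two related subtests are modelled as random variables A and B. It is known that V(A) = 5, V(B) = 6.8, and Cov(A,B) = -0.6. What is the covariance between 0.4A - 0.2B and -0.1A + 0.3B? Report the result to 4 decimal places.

-0.6920

Cov(0.4A - 0.2B, -0.1A + 0.3B) = (0.4)(-0.1)V(A) + (-0.2)(0.3)V(B) + [(0.4)(0.3) + (-0.2)(-0.1)]Cov(A,B)
= -0.04·5 + -0.06·6.8 + 0.14·-0.6 = -0.692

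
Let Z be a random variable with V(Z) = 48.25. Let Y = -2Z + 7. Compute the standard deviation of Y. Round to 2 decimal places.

13.89

V(-2Z + 7) = (-2)²·48.25 = 193
σ(Y) = √193 ≈ 13.89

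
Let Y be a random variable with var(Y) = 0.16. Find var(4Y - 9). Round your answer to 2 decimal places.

var(4Y - 9) = (4)²·var(Y) = 16·0.16 = 2.56

2.56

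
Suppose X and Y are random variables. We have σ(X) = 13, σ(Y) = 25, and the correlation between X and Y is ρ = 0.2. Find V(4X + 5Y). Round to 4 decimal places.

V(X) = (13)² = 169;  V(Y) = (25)² = 625
cov(X,Y) = ρ·σ(X)·σ(Y) = 0.2·13·25 = 65
V(4X + 5Y) = (4)²·V(X) + (5)²·V(Y) + 2·(4)·(5)·cov(X,Y)
= 16·169 + 25·625 + 40·65 = 20929

20929.0000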